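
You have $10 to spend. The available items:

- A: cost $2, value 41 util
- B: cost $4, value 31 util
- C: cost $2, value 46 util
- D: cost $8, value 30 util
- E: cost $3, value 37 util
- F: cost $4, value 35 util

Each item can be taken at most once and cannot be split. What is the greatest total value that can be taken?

Check high-value combinations within $10:
- A+C+E: cost 2+2+3=7, value 41+46+37=124
- A+C+F: cost 2+2+4=8, value 41+46+35=122
- A+B+C: cost 2+4+2=8, value 41+31+46=118
- C+E+F: cost 2+3+4=9, value 46+37+35=118
Best: 124 util.

124 util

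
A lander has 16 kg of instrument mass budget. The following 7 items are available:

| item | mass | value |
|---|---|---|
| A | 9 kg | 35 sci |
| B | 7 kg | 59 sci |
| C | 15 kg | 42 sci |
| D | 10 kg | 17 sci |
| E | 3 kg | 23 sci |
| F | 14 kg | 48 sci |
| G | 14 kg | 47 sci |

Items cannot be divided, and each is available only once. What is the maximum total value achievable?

Check high-value combinations within 16 kg:
- A+B: mass 9+7=16, value 35+59=94
- B+E: mass 7+3=10, value 59+23=82
- B: mass 7, value 59
Best: 94 sci.

94 sci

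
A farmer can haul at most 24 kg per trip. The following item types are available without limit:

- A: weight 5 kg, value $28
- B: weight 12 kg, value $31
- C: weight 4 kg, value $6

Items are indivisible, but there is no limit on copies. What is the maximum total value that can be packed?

$118

Best value-per-unit is A at 28/5; filling with it alone gives 4×28 = 112.
Optimal mix: 4×A + 1×C → weight 24, value 118.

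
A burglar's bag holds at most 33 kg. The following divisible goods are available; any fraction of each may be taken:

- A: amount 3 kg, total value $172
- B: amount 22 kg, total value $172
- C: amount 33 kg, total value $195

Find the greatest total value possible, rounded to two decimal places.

Take in order of value per unit:
- A (172/3 per unit): all 3 → value 172, running total 172.00
- B (172/22 per unit): all 22 → value 172, running total 344.00
- C (195/33 per unit): 8 of 33 → value 8×195/33 = 47.2727, running total 391.27
Total 391.27.

391.27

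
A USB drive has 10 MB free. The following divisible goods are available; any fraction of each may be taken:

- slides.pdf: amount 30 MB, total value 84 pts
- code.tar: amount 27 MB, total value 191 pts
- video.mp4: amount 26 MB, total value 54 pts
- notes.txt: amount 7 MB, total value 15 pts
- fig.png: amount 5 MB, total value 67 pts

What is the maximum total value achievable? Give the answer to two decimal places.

102.37

Take in order of value per unit:
- fig.png (67/5 per unit): all 5 → value 67, running total 67.00
- code.tar (191/27 per unit): 5 of 27 → value 5×191/27 = 35.3704, running total 102.37
Total 102.37.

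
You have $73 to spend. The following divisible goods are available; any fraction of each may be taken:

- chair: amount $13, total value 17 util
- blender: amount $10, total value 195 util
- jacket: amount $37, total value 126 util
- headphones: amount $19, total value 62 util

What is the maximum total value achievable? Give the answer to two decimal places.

Take in order of value per unit:
- blender (195/10 per unit): all 10 → value 195, running total 195.00
- jacket (126/37 per unit): all 37 → value 126, running total 321.00
- headphones (62/19 per unit): all 19 → value 62, running total 383.00
- chair (17/13 per unit): 7 of 13 → value 7×17/13 = 9.1538, running total 392.15
Total 392.15.

392.15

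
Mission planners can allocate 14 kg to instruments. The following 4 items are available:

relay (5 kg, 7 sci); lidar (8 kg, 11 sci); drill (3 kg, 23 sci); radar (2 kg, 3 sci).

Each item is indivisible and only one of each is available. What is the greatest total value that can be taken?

Check high-value combinations within 14 kg:
- lidar+drill+radar: mass 8+3+2=13, value 11+23+3=37
- lidar+drill: mass 8+3=11, value 11+23=34
- relay+drill+radar: mass 5+3+2=10, value 7+23+3=33
- relay+drill: mass 5+3=8, value 7+23=30
- drill+radar: mass 3+2=5, value 23+3=26
Best: 37 sci.

37 sci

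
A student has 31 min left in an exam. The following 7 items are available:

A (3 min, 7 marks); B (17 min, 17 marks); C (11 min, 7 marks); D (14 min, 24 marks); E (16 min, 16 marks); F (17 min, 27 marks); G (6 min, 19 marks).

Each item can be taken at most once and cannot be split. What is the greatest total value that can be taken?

Check high-value combinations within 31 min:
- A+F+G: time 3+17+6=26, value 7+27+19=53
- D+F: time 14+17=31, value 24+27=51
- A+D+G: time 3+14+6=23, value 7+24+19=50
Best: 53 marks.

53 marks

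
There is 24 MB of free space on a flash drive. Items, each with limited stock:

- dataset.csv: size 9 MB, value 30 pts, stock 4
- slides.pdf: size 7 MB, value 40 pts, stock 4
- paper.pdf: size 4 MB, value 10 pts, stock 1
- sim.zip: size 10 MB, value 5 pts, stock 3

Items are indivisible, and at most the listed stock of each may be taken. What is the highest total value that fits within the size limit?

Top feasible selections:
- 3×slides.pdf: size 21, value 120
- 1×dataset.csv + 2×slides.pdf: size 23, value 110
- 2×slides.pdf + 1×paper.pdf: size 18, value 90
Best: 120 pts.

120 pts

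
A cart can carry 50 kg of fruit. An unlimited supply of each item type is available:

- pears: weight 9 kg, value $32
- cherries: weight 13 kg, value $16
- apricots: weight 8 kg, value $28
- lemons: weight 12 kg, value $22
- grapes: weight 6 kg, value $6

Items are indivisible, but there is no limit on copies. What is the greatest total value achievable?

$176

Best value-per-unit is pears at 32/9; filling with it alone gives 5×32 = 160.
Optimal mix: 2×pears + 4×apricots → weight 50, value 176.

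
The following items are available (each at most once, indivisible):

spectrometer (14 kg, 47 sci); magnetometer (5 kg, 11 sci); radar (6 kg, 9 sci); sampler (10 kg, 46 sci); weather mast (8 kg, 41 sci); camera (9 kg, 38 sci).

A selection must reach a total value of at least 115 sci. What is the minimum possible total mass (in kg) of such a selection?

Subsets with value ≥ 115, sorted by total mass:
- sampler+weather mast+camera: mass 27, value 125
- spectrometer+weather mast+camera: mass 31, value 126
- magnetometer+sampler+weather mast+camera: mass 32, value 136
- spectrometer+sampler+weather mast: mass 32, value 134
Minimum mass: 27 kg.

27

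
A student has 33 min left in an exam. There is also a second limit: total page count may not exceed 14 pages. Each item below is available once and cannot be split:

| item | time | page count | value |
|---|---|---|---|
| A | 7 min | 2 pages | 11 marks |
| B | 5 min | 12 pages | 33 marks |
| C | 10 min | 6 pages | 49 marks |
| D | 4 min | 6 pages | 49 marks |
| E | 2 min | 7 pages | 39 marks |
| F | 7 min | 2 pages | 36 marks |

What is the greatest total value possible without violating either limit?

Feasible sets respecting both limits:
- C+D+F: time 21, page count 14, value 134
- A+C+D: time 21, page count 14, value 109
- C+D: time 14, page count 12, value 98
Best: 134 marks.

134 marks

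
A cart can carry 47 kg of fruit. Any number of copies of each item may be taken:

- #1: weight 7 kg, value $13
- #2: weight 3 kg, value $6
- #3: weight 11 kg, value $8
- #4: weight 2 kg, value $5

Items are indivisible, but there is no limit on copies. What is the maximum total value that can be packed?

Best value-per-unit is #4 at 5/2; filling with it alone gives 23×5 = 115.
Optimal mix: 1×#2 + 22×#4 → weight 47, value 116.

$116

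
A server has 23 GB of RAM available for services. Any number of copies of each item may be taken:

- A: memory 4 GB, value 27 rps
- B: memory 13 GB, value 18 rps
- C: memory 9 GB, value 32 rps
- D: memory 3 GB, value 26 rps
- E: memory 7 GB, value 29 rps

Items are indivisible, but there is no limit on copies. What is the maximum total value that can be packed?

184 rps

Best value-per-unit is D at 26/3; filling with it alone gives 7×26 = 182.
Optimal mix: 2×A + 5×D → memory 23, value 184.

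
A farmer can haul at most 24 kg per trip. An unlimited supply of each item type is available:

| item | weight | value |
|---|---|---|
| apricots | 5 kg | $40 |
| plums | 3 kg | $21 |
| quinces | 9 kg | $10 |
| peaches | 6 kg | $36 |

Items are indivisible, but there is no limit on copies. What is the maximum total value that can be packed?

Best value-per-unit is apricots at 40/5; filling with it alone gives 4×40 = 160.
Optimal mix: 3×apricots + 3×plums → weight 24, value 183.

$183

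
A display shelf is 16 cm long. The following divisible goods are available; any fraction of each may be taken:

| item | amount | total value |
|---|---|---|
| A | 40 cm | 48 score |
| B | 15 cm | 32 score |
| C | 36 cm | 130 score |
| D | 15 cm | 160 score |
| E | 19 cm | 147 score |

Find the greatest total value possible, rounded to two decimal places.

Take in order of value per unit:
- D (160/15 per unit): all 15 → value 160, running total 160.00
- E (147/19 per unit): 1 of 19 → value 1×147/19 = 7.7368, running total 167.74
Total 167.74.

167.74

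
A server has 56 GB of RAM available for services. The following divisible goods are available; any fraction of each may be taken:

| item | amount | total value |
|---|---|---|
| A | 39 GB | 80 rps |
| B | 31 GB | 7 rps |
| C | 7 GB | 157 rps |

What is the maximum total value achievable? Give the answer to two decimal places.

Take in order of value per unit:
- C (157/7 per unit): all 7 → value 157, running total 157.00
- A (80/39 per unit): all 39 → value 80, running total 237.00
- B (7/31 per unit): 10 of 31 → value 10×7/31 = 2.2581, running total 239.26
Total 239.26.

239.26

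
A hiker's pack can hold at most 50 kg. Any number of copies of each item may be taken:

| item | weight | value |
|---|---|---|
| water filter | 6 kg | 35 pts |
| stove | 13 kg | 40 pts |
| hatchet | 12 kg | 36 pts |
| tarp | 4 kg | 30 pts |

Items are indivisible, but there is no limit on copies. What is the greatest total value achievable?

365 pts

Best value-per-unit is tarp at 30/4; filling with it alone gives 12×30 = 360.
Optimal mix: 1×water filter + 11×tarp → weight 50, value 365.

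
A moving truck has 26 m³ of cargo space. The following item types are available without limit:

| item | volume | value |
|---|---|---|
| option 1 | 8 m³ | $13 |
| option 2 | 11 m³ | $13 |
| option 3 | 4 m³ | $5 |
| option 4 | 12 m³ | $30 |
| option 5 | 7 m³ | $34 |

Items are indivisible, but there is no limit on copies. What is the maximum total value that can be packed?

Best value-per-unit is option 5 at 34/7; filling with it alone gives 3×34 = 102.
Optimal mix: 1×option 3 + 3×option 5 → volume 25, value 107.

$107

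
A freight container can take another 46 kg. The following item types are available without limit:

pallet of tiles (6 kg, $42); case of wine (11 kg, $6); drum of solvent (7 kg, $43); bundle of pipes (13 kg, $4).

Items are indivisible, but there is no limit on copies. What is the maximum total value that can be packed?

$298

Best value-per-unit is pallet of tiles at 42/6; filling with it alone gives 7×42 = 294.
Optimal mix: 3×pallet of tiles + 4×drum of solvent → weight 46, value 298.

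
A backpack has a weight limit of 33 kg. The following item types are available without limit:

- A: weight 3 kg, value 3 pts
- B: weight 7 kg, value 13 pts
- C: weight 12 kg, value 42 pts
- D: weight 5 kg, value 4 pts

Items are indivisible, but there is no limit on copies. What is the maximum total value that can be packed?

Best value-per-unit is C at 42/12; filling with it alone gives 2×42 = 84.
Optimal mix: 1×B + 2×C → weight 31, value 97.

97 pts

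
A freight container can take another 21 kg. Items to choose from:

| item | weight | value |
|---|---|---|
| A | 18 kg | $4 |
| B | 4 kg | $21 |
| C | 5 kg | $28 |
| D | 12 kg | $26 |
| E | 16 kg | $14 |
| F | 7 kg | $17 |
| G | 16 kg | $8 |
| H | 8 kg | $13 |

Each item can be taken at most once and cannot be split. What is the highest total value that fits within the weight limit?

Check high-value combinations within 21 kg:
- B+C+D: weight 4+5+12=21, value 21+28+26=75
- B+C+F: weight 4+5+7=16, value 21+28+17=66
- B+C+H: weight 4+5+8=17, value 21+28+13=62
Best: $75.

$75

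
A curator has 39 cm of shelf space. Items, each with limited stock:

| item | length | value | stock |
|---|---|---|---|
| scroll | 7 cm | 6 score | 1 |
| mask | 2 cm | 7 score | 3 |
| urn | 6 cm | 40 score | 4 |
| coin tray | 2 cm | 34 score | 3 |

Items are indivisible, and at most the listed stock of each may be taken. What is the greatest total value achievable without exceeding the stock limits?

Best selections within length 39 and stock limits:
- 3×mask + 4×urn + 3×coin tray: length 36, value 283
- 2×mask + 4×urn + 3×coin tray: length 34, value 276
- 1×scroll + 1×mask + 4×urn + 3×coin tray: length 39, value 275
Best: 283 score.

283 score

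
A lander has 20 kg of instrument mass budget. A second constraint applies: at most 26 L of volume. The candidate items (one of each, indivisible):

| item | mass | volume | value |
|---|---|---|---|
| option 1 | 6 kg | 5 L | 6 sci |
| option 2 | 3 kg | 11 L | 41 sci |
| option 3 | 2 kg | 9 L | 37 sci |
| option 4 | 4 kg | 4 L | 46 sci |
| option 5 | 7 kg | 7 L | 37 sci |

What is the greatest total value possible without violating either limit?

Feasible sets respecting both limits:
- option 1+option 3+option 4+option 5: mass 19, volume 25, value 126
- option 2+option 3+option 4: mass 9, volume 24, value 124
- option 2+option 4+option 5: mass 14, volume 22, value 124
Best: 126 sci.

126 sci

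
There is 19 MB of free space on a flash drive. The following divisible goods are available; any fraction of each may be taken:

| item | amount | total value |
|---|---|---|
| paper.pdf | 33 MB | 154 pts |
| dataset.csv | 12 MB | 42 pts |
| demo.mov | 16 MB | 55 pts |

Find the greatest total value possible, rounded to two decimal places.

88.67

Take in order of value per unit:
- paper.pdf (154/33 per unit): 19 of 33 → value 19×154/33 = 88.6667, running total 88.67
Total 88.67.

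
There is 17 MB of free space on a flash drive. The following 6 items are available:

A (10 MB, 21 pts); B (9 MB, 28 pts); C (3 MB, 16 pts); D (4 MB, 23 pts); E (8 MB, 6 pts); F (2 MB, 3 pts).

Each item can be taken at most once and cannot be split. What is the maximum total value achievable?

67 pts

Check high-value combinations within 17 MB:
- B+C+D: size 9+3+4=16, value 28+16+23=67
- A+C+D: size 10+3+4=17, value 21+16+23=60
- B+D+F: size 9+4+2=15, value 28+23+3=54
- B+D: size 9+4=13, value 28+23=51
Best: 67 pts.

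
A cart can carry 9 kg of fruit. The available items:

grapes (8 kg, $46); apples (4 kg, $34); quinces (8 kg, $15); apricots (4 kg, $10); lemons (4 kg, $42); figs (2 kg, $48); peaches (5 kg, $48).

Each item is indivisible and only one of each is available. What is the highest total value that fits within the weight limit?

Check high-value combinations within 9 kg:
- figs+peaches: weight 2+5=7, value 48+48=96
- lemons+figs: weight 4+2=6, value 42+48=90
- lemons+peaches: weight 4+5=9, value 42+48=90
Best: $96.

$96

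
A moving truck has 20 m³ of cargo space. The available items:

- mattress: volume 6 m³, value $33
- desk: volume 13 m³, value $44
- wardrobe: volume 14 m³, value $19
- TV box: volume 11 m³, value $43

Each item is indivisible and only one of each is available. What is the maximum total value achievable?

Check high-value combinations within 20 m³:
- mattress+desk: volume 6+13=19, value 33+44=77
- mattress+TV box: volume 6+11=17, value 33+43=76
- mattress+wardrobe: volume 6+14=20, value 33+19=52
Best: $77.

$77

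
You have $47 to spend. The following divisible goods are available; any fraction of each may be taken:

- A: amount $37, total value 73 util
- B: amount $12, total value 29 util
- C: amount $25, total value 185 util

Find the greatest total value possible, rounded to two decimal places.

Take in order of value per unit:
- C (185/25 per unit): all 25 → value 185, running total 185.00
- B (29/12 per unit): all 12 → value 29, running total 214.00
- A (73/37 per unit): 10 of 37 → value 10×73/37 = 19.7297, running total 233.73
Total 233.73.

233.73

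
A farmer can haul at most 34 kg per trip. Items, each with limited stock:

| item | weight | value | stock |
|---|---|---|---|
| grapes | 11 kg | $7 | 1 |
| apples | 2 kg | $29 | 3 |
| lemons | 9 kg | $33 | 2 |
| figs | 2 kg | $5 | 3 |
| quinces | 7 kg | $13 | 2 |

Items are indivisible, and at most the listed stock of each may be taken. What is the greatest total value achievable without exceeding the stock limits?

$171

Top feasible selections:
- 3×apples + 2×lemons + 1×figs + 1×quinces: weight 33, value 171
- 3×apples + 2×lemons + 3×figs: weight 30, value 168
- 3×apples + 2×lemons + 1×quinces: weight 31, value 166
- 3×apples + 2×lemons + 2×figs: weight 28, value 163
Best: $171.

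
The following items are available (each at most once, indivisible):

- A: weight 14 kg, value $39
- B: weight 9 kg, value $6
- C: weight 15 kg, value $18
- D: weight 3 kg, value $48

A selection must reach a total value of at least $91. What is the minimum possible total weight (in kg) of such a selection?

26

Subsets with value ≥ 91, sorted by total weight:
- A+B+D: weight 26, value 93
- A+C+D: weight 32, value 105
Minimum weight: 26 kg.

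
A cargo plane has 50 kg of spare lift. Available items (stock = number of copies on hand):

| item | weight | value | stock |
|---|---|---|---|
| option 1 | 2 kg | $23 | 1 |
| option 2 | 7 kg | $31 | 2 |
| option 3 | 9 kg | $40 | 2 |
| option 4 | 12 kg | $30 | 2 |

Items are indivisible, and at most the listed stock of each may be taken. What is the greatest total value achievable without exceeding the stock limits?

Top feasible selections:
- 1×option 1 + 2×option 2 + 2×option 3 + 1×option 4: weight 46, value 195
- 1×option 1 + 2×option 2 + 1×option 3 + 2×option 4: weight 49, value 185
- 2×option 2 + 2×option 3 + 1×option 4: weight 44, value 172
- 1×option 2 + 2×option 3 + 2×option 4: weight 49, value 171
Best: $195.

$195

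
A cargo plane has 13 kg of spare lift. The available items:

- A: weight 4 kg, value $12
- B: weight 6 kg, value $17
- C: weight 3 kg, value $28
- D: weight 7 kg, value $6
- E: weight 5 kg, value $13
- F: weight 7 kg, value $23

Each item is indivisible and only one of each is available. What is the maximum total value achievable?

$57

Check high-value combinations within 13 kg:
- A+B+C: weight 4+6+3=13, value 12+17+28=57
- A+C+E: weight 4+3+5=12, value 12+28+13=53
- C+F: weight 3+7=10, value 28+23=51
- B+C: weight 6+3=9, value 17+28=45
- C+E: weight 3+5=8, value 28+13=41
Best: $57.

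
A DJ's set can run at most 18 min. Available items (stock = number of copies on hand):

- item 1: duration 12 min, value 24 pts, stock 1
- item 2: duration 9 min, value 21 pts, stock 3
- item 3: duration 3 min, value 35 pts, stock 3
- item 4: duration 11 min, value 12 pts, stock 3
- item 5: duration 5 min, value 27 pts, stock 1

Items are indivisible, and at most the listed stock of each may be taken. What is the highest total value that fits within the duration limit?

Top feasible selections:
- 3×item 3 + 1×item 5: duration 14, value 132
- 1×item 2 + 3×item 3: duration 18, value 126
- 3×item 3: duration 9, value 105
- 2×item 3 + 1×item 5: duration 11, value 97
Best: 132 pts.

132 pts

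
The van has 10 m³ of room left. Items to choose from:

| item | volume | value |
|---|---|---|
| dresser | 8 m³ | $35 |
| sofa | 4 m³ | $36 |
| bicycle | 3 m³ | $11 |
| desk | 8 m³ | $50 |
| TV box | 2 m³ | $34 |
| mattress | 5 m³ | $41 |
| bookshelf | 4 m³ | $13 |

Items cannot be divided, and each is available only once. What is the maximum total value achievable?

$86

Check high-value combinations within 10 m³:
- bicycle+TV box+mattress: volume 3+2+5=10, value 11+34+41=86
- desk+TV box: volume 8+2=10, value 50+34=84
- sofa+TV box+bookshelf: volume 4+2+4=10, value 36+34+13=83
- sofa+bicycle+TV box: volume 4+3+2=9, value 36+11+34=81
Best: $86.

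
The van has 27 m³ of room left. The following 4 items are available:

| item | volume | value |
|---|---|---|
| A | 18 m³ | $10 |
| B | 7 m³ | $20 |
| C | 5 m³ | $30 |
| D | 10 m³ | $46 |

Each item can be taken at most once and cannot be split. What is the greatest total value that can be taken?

$96

This is a 0/1 knapsack; check combinations near the capacity.
- B+C+D: volume 7+5+10=22, value 20+30+46=96
- C+D: volume 5+10=15, value 30+46=76
- B+D: volume 7+10=17, value 20+46=66
Best: $96.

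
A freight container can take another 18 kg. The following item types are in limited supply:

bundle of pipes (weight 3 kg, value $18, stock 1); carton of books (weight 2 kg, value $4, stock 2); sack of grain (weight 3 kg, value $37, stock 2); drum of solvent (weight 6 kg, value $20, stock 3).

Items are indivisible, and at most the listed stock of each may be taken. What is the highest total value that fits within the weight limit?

Best selections within weight 18 and stock limits:
- 1×bundle of pipes + 1×carton of books + 2×sack of grain + 1×drum of solvent: weight 17, value 116
- 2×sack of grain + 2×drum of solvent: weight 18, value 114
- 1×bundle of pipes + 2×sack of grain + 1×drum of solvent: weight 15, value 112
- 2×carton of books + 2×sack of grain + 1×drum of solvent: weight 16, value 102
Best: $116.

$116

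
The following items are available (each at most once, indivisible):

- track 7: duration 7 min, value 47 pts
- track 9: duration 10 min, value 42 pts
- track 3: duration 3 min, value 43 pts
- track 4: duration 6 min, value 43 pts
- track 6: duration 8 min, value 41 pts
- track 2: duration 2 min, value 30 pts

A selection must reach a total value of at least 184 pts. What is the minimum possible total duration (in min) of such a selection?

26

Subsets with value ≥ 184, sorted by total duration:
- track 7+track 3+track 4+track 6+track 2: duration 26, value 204
- track 7+track 9+track 3+track 4+track 2: duration 28, value 205
Minimum duration: 26 min.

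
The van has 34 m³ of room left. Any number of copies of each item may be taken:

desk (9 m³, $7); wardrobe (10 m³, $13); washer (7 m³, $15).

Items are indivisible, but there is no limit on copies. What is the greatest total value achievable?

Best value-per-unit is washer at 15/7, and filling with it alone uses volume 4×7=28. No mix of the others beats 4×15 = 60.

$60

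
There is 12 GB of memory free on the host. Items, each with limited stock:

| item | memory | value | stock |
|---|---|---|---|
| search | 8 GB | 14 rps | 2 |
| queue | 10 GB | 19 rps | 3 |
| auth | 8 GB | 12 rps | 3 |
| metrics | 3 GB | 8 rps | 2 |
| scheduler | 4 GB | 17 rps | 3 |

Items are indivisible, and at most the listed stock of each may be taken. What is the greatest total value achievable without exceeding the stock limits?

51 rps

Best selections within memory 12 and stock limits:
- 3×scheduler: memory 12, value 51
- 1×metrics + 2×scheduler: memory 11, value 42
Best: 51 rps.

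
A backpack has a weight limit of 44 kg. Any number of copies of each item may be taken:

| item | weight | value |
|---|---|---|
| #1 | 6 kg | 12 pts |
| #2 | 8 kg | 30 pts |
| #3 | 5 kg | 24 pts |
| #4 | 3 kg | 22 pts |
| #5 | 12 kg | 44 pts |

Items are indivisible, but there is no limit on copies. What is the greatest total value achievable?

Best value-per-unit is #4 at 22/3; filling with it alone gives 14×22 = 308.
Optimal mix: 1×#3 + 13×#4 → weight 44, value 310.

310 pts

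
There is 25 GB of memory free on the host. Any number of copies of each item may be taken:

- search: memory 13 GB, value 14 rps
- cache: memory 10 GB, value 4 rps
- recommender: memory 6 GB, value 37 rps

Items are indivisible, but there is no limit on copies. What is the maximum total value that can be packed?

148 rps

Best value-per-unit is recommender at 37/6, and filling with it alone uses memory 4×6=24. No mix of the others beats 4×37 = 148.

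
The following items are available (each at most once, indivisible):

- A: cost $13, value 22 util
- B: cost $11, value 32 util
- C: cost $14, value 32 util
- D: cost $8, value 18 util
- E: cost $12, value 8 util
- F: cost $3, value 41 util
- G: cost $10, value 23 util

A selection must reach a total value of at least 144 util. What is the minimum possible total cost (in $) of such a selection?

Subsets with value ≥ 144, sorted by total cost:
- B+C+D+F+G: cost 46, value 146
- A+B+C+D+F: cost 49, value 145
- A+B+C+F+G: cost 51, value 150
- A+B+D+E+F+G: cost 57, value 144
Minimum cost: 46 $.

46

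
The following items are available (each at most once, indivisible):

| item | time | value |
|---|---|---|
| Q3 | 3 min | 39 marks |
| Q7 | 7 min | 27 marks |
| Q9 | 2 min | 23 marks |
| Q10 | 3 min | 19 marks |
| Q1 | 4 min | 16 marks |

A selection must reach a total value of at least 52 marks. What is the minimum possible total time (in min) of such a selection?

5

Subsets with value ≥ 52, sorted by total time:
- Q3+Q9: time 5, value 62
- Q3+Q10: time 6, value 58
- Q3+Q1: time 7, value 55
- Q3+Q9+Q10: time 8, value 81
Minimum time: 5 min.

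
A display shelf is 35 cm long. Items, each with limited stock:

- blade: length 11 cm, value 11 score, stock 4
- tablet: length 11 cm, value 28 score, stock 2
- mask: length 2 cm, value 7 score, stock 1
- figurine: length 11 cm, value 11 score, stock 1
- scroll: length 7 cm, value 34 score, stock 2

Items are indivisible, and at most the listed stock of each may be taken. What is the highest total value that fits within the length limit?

Best selections within length 35 and stock limits:
- 1×tablet + 1×mask + 2×scroll: length 27, value 103
- 2×tablet + 1×mask + 1×scroll: length 31, value 97
- 1×tablet + 2×scroll: length 25, value 96
Best: 103 score.

103 score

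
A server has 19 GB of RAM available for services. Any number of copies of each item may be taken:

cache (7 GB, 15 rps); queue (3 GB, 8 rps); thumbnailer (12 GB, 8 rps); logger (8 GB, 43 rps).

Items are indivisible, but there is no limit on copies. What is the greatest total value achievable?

94 rps

Best value-per-unit is logger at 43/8; filling with it alone gives 2×43 = 86.
Optimal mix: 1×queue + 2×logger → memory 19, value 94.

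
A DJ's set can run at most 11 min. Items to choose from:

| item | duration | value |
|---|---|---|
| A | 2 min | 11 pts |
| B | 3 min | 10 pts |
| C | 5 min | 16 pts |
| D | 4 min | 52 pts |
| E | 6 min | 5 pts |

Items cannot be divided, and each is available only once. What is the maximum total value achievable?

Check high-value combinations within 11 min:
- A+C+D: duration 2+5+4=11, value 11+16+52=79
- A+B+D: duration 2+3+4=9, value 11+10+52=73
- C+D: duration 5+4=9, value 16+52=68
- A+D: duration 2+4=6, value 11+52=63
- B+D: duration 3+4=7, value 10+52=62
Best: 79 pts.

79 pts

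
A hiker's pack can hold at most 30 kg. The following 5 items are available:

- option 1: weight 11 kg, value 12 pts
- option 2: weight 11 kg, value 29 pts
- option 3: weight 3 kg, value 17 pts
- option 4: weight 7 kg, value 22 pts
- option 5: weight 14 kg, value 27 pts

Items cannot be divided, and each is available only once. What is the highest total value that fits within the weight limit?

Check high-value combinations within 30 kg:
- option 2+option 3+option 5: weight 11+3+14=28, value 29+17+27=73
- option 2+option 3+option 4: weight 11+3+7=21, value 29+17+22=68
- option 3+option 4+option 5: weight 3+7+14=24, value 17+22+27=66
- option 1+option 2+option 4: weight 11+11+7=29, value 12+29+22=63
Best: 73 pts.

73 pts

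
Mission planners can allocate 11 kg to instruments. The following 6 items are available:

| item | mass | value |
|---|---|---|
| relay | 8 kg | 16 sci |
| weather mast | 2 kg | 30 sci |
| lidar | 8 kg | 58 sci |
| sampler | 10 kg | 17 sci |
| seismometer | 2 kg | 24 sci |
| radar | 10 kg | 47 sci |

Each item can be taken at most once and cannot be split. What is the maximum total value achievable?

Check high-value combinations within 11 kg:
- weather mast+lidar: mass 2+8=10, value 30+58=88
- lidar+seismometer: mass 8+2=10, value 58+24=82
- lidar: mass 8, value 58
- weather mast+seismometer: mass 2+2=4, value 30+24=54
- radar: mass 10, value 47
Best: 88 sci.

88 sci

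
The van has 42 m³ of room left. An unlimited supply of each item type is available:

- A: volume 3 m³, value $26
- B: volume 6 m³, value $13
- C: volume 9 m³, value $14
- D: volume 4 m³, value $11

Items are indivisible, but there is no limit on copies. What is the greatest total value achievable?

$364

Best value-per-unit is A at 26/3, and filling with it alone uses volume 14×3=42. No mix of the others beats 14×26 = 364.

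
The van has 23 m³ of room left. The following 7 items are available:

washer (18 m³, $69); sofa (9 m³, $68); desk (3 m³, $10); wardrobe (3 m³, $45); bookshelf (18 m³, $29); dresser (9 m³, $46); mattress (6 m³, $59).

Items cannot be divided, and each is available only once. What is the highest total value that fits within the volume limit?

Check high-value combinations within 23 m³:
- sofa+desk+wardrobe+mattress: volume 9+3+3+6=21, value 68+10+45+59=182
- sofa+wardrobe+mattress: volume 9+3+6=18, value 68+45+59=172
- desk+wardrobe+dresser+mattress: volume 3+3+9+6=21, value 10+45+46+59=160
- sofa+wardrobe+dresser: volume 9+3+9=21, value 68+45+46=159
Best: $182.

$182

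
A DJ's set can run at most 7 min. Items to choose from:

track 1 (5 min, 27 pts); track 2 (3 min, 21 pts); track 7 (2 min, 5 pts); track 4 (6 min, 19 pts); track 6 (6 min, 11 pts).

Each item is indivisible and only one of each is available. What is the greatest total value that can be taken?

32 pts

Check high-value combinations within 7 min:
- track 1+track 7: duration 5+2=7, value 27+5=32
- track 1: duration 5, value 27
- track 2+track 7: duration 3+2=5, value 21+5=26
- track 2: duration 3, value 21
Best: 32 pts.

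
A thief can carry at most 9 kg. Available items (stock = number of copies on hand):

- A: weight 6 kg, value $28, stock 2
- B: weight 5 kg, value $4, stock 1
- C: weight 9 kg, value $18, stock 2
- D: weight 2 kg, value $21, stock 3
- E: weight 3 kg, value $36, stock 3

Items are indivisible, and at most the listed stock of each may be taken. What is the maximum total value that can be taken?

$108

Best selections within weight 9 and stock limits:
- 3×E: weight 9, value 108
- 3×D + 1×E: weight 9, value 99
- 1×D + 2×E: weight 8, value 93
- 2×D + 1×E: weight 7, value 78
Best: $108.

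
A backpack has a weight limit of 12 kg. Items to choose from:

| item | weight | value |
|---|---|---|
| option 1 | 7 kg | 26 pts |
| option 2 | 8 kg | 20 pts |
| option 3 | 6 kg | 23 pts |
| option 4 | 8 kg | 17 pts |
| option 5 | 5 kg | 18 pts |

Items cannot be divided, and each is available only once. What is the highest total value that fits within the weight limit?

44 pts

Check high-value combinations within 12 kg:
- option 1+option 5: weight 7+5=12, value 26+18=44
- option 3+option 5: weight 6+5=11, value 23+18=41
- option 1: weight 7, value 26
- option 3: weight 6, value 23
Best: 44 pts.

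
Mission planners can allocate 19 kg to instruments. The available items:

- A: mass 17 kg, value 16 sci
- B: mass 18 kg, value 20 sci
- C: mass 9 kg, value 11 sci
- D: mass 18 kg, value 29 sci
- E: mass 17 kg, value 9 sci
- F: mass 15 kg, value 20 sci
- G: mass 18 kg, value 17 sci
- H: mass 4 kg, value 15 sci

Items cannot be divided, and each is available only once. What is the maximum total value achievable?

Check high-value combinations within 19 kg:
- F+H: mass 15+4=19, value 20+15=35
- D: mass 18, value 29
- C+H: mass 9+4=13, value 11+15=26
Best: 35 sci.

35 sci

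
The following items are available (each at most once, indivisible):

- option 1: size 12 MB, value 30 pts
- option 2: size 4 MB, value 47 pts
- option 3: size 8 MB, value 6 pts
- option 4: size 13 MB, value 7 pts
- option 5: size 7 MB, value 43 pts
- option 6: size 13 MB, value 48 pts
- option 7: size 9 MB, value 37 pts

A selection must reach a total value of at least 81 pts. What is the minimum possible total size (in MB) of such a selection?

Subsets with value ≥ 81, sorted by total size:
- option 2+option 5: size 11, value 90
- option 2+option 7: size 13, value 84
Minimum size: 11 MB.

11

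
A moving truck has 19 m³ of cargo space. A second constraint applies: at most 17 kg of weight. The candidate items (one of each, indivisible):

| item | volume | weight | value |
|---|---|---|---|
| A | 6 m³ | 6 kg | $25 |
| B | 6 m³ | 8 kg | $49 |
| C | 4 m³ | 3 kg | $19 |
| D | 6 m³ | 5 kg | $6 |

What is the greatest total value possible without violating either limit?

$93

Feasible sets respecting both limits:
- A+B+C: volume 16, weight 17, value 93
- A+B: volume 12, weight 14, value 74
- B+C+D: volume 16, weight 16, value 74
Best: $93.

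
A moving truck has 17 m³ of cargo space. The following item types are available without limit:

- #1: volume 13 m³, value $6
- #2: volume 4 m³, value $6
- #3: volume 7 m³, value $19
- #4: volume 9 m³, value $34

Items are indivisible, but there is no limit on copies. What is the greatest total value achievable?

$53

Best value-per-unit is #4 at 34/9; filling with it alone gives 1×34 = 34.
Optimal mix: 1×#3 + 1×#4 → volume 16, value 53.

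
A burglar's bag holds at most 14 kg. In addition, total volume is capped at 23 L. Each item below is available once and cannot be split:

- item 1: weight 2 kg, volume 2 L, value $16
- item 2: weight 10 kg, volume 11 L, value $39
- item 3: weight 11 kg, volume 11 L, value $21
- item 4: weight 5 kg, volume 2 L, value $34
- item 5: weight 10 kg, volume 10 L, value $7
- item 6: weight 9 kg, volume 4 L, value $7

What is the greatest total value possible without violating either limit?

Feasible sets respecting both limits:
- item 1+item 2: weight 12, volume 13, value 55
- item 1+item 4: weight 7, volume 4, value 50
- item 4+item 6: weight 14, volume 6, value 41
Best: $55.

$55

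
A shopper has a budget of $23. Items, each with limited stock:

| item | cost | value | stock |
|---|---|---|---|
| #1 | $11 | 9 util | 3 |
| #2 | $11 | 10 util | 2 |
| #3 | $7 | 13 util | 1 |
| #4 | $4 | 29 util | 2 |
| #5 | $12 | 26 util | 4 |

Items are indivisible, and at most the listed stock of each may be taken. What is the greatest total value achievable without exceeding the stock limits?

84 util

Best selections within cost 23 and stock limits:
- 2×#4 + 1×#5: cost 20, value 84
- 1×#3 + 2×#4: cost 15, value 71
- 1×#2 + 2×#4: cost 19, value 68
- 1×#3 + 1×#4 + 1×#5: cost 23, value 68
Best: 84 util.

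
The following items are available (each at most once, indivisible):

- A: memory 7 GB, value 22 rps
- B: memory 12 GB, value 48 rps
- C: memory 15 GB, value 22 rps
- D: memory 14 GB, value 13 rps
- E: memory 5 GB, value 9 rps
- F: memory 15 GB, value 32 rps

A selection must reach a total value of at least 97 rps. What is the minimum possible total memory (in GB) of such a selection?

34

Subsets with value ≥ 97, sorted by total memory:
- A+B+F: memory 34, value 102
- A+B+E+F: memory 39, value 111
- A+B+C+E: memory 39, value 101
- B+C+F: memory 42, value 102
Minimum memory: 34 GB.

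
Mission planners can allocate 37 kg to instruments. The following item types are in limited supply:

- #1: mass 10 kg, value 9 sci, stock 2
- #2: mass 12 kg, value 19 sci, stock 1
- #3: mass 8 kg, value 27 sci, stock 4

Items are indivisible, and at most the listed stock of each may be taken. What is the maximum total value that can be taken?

108 sci

Top feasible selections:
- 4×#3: mass 32, value 108
- 1×#2 + 3×#3: mass 36, value 100
Best: 108 sci.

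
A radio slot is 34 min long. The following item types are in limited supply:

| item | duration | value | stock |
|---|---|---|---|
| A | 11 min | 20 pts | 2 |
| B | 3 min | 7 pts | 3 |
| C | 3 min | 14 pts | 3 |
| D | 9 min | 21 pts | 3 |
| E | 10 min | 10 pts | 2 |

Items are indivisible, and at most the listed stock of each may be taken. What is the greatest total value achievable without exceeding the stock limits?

Best selections within duration 34 and stock limits:
- 2×B + 3×C + 2×D: duration 33, value 98
- 1×B + 3×C + 2×D: duration 30, value 91
- 2×C + 3×D: duration 33, value 91
- 3×B + 2×C + 2×D: duration 33, value 91
Best: 98 pts.

98 pts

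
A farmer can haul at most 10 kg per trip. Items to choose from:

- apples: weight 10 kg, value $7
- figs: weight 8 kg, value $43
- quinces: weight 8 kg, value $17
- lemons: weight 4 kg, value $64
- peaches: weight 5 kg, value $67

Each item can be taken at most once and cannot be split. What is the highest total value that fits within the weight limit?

Check high-value combinations within 10 kg:
- lemons+peaches: weight 4+5=9, value 64+67=131
- peaches: weight 5, value 67
- lemons: weight 4, value 64
Best: $131.

$131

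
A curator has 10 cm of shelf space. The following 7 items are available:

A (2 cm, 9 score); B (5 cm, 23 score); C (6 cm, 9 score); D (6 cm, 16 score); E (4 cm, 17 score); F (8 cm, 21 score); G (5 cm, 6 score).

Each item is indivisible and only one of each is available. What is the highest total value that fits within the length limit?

40 score

Check high-value combinations within 10 cm:
- B+E: length 5+4=9, value 23+17=40
- D+E: length 6+4=10, value 16+17=33
- A+B: length 2+5=7, value 9+23=32
- A+F: length 2+8=10, value 9+21=30
Best: 40 score.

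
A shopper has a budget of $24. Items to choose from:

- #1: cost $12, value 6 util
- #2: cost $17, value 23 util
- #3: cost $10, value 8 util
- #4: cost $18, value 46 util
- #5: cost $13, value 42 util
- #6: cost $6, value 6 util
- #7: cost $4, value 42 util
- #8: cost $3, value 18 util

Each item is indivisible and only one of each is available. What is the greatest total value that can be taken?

102 util

Check high-value combinations within $24:
- #5+#7+#8: cost 13+4+3=20, value 42+42+18=102
- #5+#6+#7: cost 13+6+4=23, value 42+6+42=90
- #4+#7: cost 18+4=22, value 46+42=88
- #5+#7: cost 13+4=17, value 42+42=84
- #2+#7+#8: cost 17+4+3=24, value 23+42+18=83
Best: 102 util.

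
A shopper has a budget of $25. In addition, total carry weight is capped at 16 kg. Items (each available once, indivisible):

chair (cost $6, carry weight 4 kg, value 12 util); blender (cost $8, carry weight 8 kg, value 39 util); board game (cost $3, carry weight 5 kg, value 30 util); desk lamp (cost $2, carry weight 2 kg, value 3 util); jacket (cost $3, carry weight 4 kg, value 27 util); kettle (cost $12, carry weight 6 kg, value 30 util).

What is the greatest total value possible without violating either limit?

87 util

Feasible sets respecting both limits:
- board game+jacket+kettle: cost 18, carry weight 15, value 87
- chair+blender+jacket: cost 17, carry weight 16, value 78
- blender+board game+desk lamp: cost 13, carry weight 15, value 72
- chair+board game+desk lamp+jacket: cost 14, carry weight 15, value 72
Best: 87 util.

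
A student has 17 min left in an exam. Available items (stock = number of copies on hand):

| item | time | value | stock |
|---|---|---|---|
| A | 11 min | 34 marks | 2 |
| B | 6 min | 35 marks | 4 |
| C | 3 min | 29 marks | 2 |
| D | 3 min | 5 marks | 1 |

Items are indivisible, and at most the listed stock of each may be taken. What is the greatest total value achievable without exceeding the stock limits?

Top feasible selections:
- 2×B + 1×C: time 15, value 99
- 1×B + 2×C + 1×D: time 15, value 98
- 1×B + 2×C: time 12, value 93
- 1×A + 2×C: time 17, value 92
Best: 99 marks.

99 marks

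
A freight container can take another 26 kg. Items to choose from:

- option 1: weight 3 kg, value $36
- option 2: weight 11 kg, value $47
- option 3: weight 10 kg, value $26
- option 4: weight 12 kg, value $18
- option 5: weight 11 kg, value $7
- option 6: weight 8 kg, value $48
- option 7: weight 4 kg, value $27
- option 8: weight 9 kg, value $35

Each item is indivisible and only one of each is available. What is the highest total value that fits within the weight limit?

Check high-value combinations within 26 kg:
- option 1+option 2+option 6+option 7: weight 3+11+8+4=26, value 36+47+48+27=158
- option 1+option 6+option 7+option 8: weight 3+8+4+9=24, value 36+48+27+35=146
- option 1+option 3+option 6+option 7: weight 3+10+8+4=25, value 36+26+48+27=137
- option 1+option 2+option 6: weight 3+11+8=22, value 36+47+48=131
- option 1+option 3+option 7+option 8: weight 3+10+4+9=26, value 36+26+27+35=124
Best: $158.

$158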